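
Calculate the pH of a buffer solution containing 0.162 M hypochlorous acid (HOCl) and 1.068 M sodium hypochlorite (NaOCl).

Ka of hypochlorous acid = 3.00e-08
pH = 8.34

pKa = -log(3.00e-08) = 7.52. pH = pKa + log([A⁻]/[HA]) = 7.52 + log(1.068/0.162)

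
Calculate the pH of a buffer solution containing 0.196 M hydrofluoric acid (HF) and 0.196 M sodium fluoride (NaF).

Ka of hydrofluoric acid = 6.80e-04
pH = 3.17

pKa = -log(6.80e-04) = 3.17. pH = pKa + log([A⁻]/[HA]) = 3.17 + log(0.196/0.196)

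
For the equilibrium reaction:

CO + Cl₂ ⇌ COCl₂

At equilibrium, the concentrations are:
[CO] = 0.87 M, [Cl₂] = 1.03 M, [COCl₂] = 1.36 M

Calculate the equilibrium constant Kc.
K_c = 1.5177

Kc = ([COCl₂]) / ([CO] × [Cl₂])
   = ((1.36)) / ((0.87)·(1.03))
   = 1.36 / 0.8961 = 1.5177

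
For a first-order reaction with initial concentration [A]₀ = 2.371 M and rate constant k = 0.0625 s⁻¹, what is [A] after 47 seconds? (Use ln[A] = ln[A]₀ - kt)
0.1257 M

ln[A] = ln[A]₀ - k·t = ln(2.371) - (0.0625)·(47) = 0.8633 - 2.9375 = -2.0742
[A] = e^(-2.0742) = 0.1257 M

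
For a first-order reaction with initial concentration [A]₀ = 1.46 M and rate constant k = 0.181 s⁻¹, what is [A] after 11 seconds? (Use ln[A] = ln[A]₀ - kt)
0.1994 M

ln[A] = ln[A]₀ - k·t = ln(1.46) - (0.181)·(11) = 0.3784 - 1.9910 = -1.6126
[A] = e^(-1.6126) = 0.1994 M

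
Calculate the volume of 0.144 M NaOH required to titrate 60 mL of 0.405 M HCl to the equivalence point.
V_{base} = 168.8 mL

At equivalence: moles acid = moles base.
moles HCl = 0.405 M × 0.06 L = 0.0243 mol
V_NaOH = 0.0243 mol ÷ 0.144 M = 0.1688 L = 168.8 mL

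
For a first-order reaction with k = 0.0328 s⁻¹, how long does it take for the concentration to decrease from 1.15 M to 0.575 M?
21.13 s

From ln[A] = ln[A]₀ - k·t: t = ln([A]₀/[A])/k = ln(1.15/0.575)/0.0328 = ln(2.0000)/0.0328 = 0.6931/0.0328 = 21.13 s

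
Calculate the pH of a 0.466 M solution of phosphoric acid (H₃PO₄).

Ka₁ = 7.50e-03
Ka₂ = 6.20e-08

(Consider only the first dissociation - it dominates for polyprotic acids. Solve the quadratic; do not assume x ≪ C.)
pH = 1.26

x² + Ka₁·x − Ka₁·C = 0 with Ka₁ = 7.50e-03, C = 0.466.
x = (−Ka₁ + √(Ka₁² + 4·Ka₁·C))/2 = 5.5487e-02 M, so pH = 1.26.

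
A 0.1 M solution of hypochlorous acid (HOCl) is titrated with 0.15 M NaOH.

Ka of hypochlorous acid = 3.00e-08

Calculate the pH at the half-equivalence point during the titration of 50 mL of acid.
pH = pKa = 7.52

At the half-equivalence point, [HA] = [A⁻], so by Henderson–Hasselbalch pH = pKa + log(1) = pKa.
pKa = −log(3.00e-08) = 7.52.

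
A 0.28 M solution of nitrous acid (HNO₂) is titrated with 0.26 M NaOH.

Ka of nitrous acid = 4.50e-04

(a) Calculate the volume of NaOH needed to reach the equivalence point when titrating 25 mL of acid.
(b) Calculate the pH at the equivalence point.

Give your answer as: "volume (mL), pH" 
V = 26.9 mL, pH = 8.24

(a) At equivalence: moles acid = moles base.
moles acid = 0.28 × 0.025 = 0.007 mol; V_NaOH = 0.007/0.26 = 0.02692 L = 26.9 mL.
(b) At equivalence, all acid → conjugate base A⁻ at [A⁻] = 0.007/0.05192 = 0.1348 M.
Kb = Kw/Ka = 1.0e-14/4.50e-04 = 2.222e-11; [OH⁻] = √(Kb·[A⁻]) = 1.731e-06; pOH = 5.76; pH = 14 − pOH = 8.24.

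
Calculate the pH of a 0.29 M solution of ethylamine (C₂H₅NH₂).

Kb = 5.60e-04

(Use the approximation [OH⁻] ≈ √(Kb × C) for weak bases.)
pH = 12.11

[OH⁻] = √(Kb × C) = √(5.60e-04 × 0.29) = 1.2744e-02. pOH = 1.89, pH = 14 - pOH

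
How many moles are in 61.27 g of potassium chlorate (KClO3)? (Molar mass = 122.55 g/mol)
Moles = 61.27 g ÷ 122.55 g/mol = 0.5 mol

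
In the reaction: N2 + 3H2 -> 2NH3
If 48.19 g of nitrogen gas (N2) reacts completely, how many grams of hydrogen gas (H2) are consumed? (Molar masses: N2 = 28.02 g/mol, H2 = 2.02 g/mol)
Moles of N2 = 48.19 g ÷ 28.02 g/mol = 1.71984 mol
Mole ratio: 3 mol H2 / 1 mol N2
Moles of H2 = 1.71984 × (3/1) = 5.15953 mol
Mass of H2 = 5.15953 mol × 2.02 g/mol = 10.42 g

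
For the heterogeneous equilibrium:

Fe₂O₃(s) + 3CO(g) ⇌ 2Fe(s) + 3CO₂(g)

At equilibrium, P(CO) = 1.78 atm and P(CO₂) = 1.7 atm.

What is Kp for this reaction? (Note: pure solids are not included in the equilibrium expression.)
K_p = 0.871

Solids (Fe₂O₃, Fe) are excluded.
Kp = P(CO₂)³/P(CO)³ = (1.7)³/(1.78)³ = 4.913/5.64 = 0.871.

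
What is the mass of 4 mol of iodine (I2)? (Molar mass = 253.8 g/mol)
Mass = 4 mol × 253.8 g/mol = 1015 g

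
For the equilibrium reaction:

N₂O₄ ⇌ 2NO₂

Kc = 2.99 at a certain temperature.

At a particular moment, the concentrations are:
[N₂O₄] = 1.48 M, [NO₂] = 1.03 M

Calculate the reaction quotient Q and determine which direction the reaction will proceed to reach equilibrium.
Q = 0.717, Q < K, reaction proceeds forward (toward products)

Q = ([NO₂]^2) / ([N₂O₄])
  = ((1.03)^2) / ((1.48)) = 1.0609/1.48 = 0.7168
Since Q = 0.7168 < Kc = 2.99, the reaction proceeds forward (toward products) to reach equilibrium.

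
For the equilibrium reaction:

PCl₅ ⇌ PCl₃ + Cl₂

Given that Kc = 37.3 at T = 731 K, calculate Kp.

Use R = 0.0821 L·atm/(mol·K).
K_p = 2.24e+03

Δn = (moles gaseous products) − (moles gaseous reactants) = 1
T = 731 K; RT = 0.0821 × 731 = 60.0151
Kp = Kc·(RT)^Δn = 37.3 × (60.0151)^1 = 37.3 × 60.0151 = 2.24e+03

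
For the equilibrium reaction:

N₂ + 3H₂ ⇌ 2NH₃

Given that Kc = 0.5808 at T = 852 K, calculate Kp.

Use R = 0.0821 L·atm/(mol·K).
K_p = 1.19e-04

Δn = (moles gaseous products) − (moles gaseous reactants) = -2
T = 852 K; RT = 0.0821 × 852 = 69.9492
Kp = Kc·(RT)^Δn = 0.5808 × (69.9492)^-2 = 0.5808 × 0.000204378 = 1.19e-04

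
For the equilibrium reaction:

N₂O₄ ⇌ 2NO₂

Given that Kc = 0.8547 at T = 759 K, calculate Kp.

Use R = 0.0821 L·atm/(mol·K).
K_p = 53.2597

Δn = (moles gaseous products) − (moles gaseous reactants) = 1
T = 759 K; RT = 0.0821 × 759 = 62.3139
Kp = Kc·(RT)^Δn = 0.8547 × (62.3139)^1 = 0.8547 × 62.3139 = 53.2597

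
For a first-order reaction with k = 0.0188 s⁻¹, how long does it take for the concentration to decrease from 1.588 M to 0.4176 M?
71.05 s

From ln[A] = ln[A]₀ - k·t: t = ln([A]₀/[A])/k = ln(1.588/0.4176)/0.0188 = ln(3.8027)/0.0188 = 1.3357/0.0188 = 71.05 s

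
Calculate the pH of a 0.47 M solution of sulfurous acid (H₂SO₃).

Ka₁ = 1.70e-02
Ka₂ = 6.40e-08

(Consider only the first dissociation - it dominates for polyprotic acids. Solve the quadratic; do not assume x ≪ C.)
pH = 1.09

x² + Ka₁·x − Ka₁·C = 0 with Ka₁ = 1.70e-02, C = 0.47.
x = (−Ka₁ + √(Ka₁² + 4·Ka₁·C))/2 = 8.1290e-02 M, so pH = 1.09.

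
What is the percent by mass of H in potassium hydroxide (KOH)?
Mass of H in formula = 1.008 × 1 = 1.008 g/mol
Molar mass = 56.11 g/mol
% H = (1.008/56.11) × 100% = 1.80%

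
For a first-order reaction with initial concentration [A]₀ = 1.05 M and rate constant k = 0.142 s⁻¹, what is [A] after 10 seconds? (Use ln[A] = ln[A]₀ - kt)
0.2538 M

ln[A] = ln[A]₀ - k·t = ln(1.05) - (0.142)·(10) = 0.0488 - 1.4200 = -1.3712
[A] = e^(-1.3712) = 0.2538 M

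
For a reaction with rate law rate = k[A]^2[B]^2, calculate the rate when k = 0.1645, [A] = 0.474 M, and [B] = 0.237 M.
0.002076 M/s

rate = k·[A]^2·[B]^2 = 0.1645·(0.474)^2·(0.237)^2 = 0.1645·0.224676·0.056169 = 0.002076 M/s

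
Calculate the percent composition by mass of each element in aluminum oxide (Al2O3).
Al: 52.92%, O: 47.08%

Molar mass of Al2O3 = 101.96 g/mol
% Al = (2 × 26.98) / 101.96 × 100% = 53.96 / 101.96 × 100% = 52.92%
% O = (3 × 16.0) / 101.96 × 100% = 48 / 101.96 × 100% = 47.08%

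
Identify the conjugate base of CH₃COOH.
Conjugate base: CH₃COO⁻

Conjugate acid-base pairs differ by one H⁺. Ka × Kb = Kw for a conjugate pair.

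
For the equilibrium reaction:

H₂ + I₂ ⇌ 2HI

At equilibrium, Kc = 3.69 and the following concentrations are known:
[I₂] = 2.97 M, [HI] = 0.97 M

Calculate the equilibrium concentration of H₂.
[H₂] = 0.0859 M

Kc = ([HI]^2) / ([H₂] × [I₂]) = 3.69
[H₂]^1 = (product terms)/(Kc · other reactant terms) = 0.9409 / (3.69 · 2.97) = 0.085854
[H₂] = 0.0859 M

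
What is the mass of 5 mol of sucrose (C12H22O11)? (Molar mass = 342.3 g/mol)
Mass = 5 mol × 342.3 g/mol = 1712 g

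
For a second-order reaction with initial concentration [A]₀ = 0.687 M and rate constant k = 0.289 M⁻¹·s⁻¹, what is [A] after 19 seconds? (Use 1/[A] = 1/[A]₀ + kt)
0.1440 M

1/[A] = 1/[A]₀ + k·t = 1/0.687 + (0.289)·(19) = 1.4556 + 5.4910 = 6.9466
[A] = 1/6.9466 = 0.1440 M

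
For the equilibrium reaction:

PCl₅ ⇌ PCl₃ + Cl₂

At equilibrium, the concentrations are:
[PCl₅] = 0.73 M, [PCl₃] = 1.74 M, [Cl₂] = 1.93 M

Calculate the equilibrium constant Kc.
K_c = 4.6003

Kc = ([PCl₃] × [Cl₂]) / ([PCl₅])
   = ((1.74)·(1.93)) / ((0.73))
   = 3.3582 / 0.73 = 4.6003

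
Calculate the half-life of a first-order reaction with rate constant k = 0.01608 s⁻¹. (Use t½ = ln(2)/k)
43.11 s

t½ = ln(2)/k = 0.6931/0.01608 = 43.11 s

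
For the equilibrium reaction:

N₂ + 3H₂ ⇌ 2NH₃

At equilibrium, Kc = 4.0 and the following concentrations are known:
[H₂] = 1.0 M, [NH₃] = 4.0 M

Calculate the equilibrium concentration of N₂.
[N₂] = 4.0000 M

Kc = ([NH₃]^2) / ([N₂] × [H₂]^3) = 4.0
[N₂]^1 = (product terms)/(Kc · other reactant terms) = 16 / (4.0 · 1) = 4
[N₂] = 4.0000 M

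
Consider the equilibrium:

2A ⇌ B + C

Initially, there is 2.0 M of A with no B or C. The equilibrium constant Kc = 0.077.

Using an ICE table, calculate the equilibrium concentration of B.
[B] = 0.357 M

ICE: [A] = 2.0 − 2x, [B] = [C] = x.
Kc = x²/(2.0 − 2x)² = 0.077 ⇒ √Kc = x/(2.0 − 2x).
x = √0.077·2.0/(1 + 2√0.077) = 0.27749·2.0/1.555 = 0.3569.
[B] = x = 0.357 M.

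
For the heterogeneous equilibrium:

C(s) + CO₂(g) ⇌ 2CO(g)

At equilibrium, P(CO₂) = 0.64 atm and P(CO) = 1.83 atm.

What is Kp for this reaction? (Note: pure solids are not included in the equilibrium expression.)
K_p = 5.233

Solid C is excluded.
Kp = P(CO)²/P(CO₂) = (1.83)²/0.64 = 3.349/0.64 = 5.233.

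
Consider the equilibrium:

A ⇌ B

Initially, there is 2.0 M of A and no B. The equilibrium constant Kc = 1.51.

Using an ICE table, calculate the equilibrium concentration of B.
[B] = 1.203 M

ICE: [A] = 2.0 − x, [B] = x.
Kc = x/(2.0 − x) = 1.51 ⇒ x = 1.51·2.0/(1 + 1.51) = 3.02/2.51 = 1.203.
[B] = x = 1.203 M.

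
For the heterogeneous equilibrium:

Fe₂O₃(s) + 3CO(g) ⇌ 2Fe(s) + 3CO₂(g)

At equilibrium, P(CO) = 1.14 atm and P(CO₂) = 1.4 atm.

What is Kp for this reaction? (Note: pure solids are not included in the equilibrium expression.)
K_p = 1.852

Solids (Fe₂O₃, Fe) are excluded.
Kp = P(CO₂)³/P(CO)³ = (1.4)³/(1.14)³ = 2.744/1.482 = 1.852.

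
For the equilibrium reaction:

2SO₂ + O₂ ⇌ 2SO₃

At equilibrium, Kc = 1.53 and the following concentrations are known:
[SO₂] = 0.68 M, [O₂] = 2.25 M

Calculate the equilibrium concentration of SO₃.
[SO₃] = 1.2617 M

Kc = ([SO₃]^2) / ([SO₂]^2 × [O₂]) = 1.53
[SO₃]^2 = Kc · (reactant terms)/(other product terms) = 1.53 · 1.0404 / 1 = 1.5918
[SO₃] = (1.5918)^(1/2) = 1.2617 M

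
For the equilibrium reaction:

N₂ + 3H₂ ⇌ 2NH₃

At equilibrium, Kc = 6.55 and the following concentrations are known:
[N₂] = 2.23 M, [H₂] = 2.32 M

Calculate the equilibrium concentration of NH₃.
[NH₃] = 13.5053 M

Kc = ([NH₃]^2) / ([N₂] × [H₂]^3) = 6.55
[NH₃]^2 = Kc · (reactant terms)/(other product terms) = 6.55 · 27.846 / 1 = 182.39
[NH₃] = (182.39)^(1/2) = 13.5053 M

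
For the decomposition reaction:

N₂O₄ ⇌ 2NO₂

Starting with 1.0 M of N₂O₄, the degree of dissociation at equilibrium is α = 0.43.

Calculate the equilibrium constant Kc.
K_c = 1.2975

x = α·[A]₀ = 0.43 × 1.0 = 0.43 M dissociated.
At eq: [N₂O₄] = 1.0 − 0.43 = 0.57 M; [NO₂] = 2x = 0.86 M.
Kc = [NO₂]²/[N₂O₄] = (0.86)²/0.57 = 1.298.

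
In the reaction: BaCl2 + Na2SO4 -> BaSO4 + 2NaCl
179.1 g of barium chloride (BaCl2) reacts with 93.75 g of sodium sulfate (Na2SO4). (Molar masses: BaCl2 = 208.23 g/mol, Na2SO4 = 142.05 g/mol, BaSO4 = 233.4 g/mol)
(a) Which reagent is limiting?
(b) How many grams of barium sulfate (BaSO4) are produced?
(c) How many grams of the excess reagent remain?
(a) Na2SO4, (b) 154 g, (c) 41.67 g

Moles of BaCl2 = 179.1 g ÷ 208.23 g/mol = 0.860107 mol
Moles of Na2SO4 = 93.75 g ÷ 142.05 g/mol = 0.659979 mol
Moles ÷ coefficient: BaCl2: 0.860107/1 = 0.8601, Na2SO4: 0.659979/1 = 0.66
(a) Na2SO4 has the smaller value, so Na2SO4 is the limiting reagent.
(b) Moles of BaSO4 = 0.659979 mol Na2SO4 × (1/1) = 0.659979 mol; mass = 0.659979 mol × 233.4 g/mol = 154 g
(c) BaCl2 consumed = 0.659979 × (1/1) = 0.659979 mol; remaining = 0.860107 − 0.659979 = 0.200128 mol; mass = 0.200128 mol × 208.23 g/mol = 41.67 g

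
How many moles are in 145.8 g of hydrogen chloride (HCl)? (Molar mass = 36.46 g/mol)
Moles = 145.8 g ÷ 36.46 g/mol = 3.999 mol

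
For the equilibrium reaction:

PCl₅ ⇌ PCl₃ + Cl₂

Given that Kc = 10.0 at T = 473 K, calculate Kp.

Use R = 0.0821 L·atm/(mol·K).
K_p = 388.3330

Δn = (moles gaseous products) − (moles gaseous reactants) = 1
T = 473 K; RT = 0.0821 × 473 = 38.8333
Kp = Kc·(RT)^Δn = 10.0 × (38.8333)^1 = 10.0 × 38.8333 = 388.3330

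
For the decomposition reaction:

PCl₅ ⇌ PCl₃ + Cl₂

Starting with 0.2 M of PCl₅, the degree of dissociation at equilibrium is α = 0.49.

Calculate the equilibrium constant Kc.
K_c = 0.0942

x = α·[A]₀ = 0.49 × 0.2 = 0.098 M dissociated.
At eq: [PCl₅] = 0.2 − 0.098 = 0.102 M; [PCl₃] = [Cl₂] = x = 0.098 M.
Kc = [PCl₃][Cl₂]/[PCl₅] = (0.098)²/0.102 = 0.09416.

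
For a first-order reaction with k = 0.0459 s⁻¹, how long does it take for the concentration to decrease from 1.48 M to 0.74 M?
15.10 s

From ln[A] = ln[A]₀ - k·t: t = ln([A]₀/[A])/k = ln(1.48/0.74)/0.0459 = ln(2.0000)/0.0459 = 0.6931/0.0459 = 15.10 s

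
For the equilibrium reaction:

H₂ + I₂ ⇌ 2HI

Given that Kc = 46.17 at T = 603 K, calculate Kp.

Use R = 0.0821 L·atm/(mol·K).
K_p = 46.1700

Δn = (moles gaseous products) − (moles gaseous reactants) = 0
T = 603 K; RT = 0.0821 × 603 = 49.5063
Kp = Kc·(RT)^Δn = 46.17 × (49.5063)^0 = 46.17 × 1 = 46.1700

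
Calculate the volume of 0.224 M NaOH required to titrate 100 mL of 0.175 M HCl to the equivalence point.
V_{base} = 78.1 mL

At equivalence: moles acid = moles base.
moles HCl = 0.175 M × 0.1 L = 0.0175 mol
V_NaOH = 0.0175 mol ÷ 0.224 M = 0.07812 L = 78.1 mL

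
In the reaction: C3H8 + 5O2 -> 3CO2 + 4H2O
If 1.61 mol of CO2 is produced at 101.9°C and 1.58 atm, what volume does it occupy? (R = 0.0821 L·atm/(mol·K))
T = 101.9°C + 273.15 = 375.05 K
V = nRT/P = (1.61 × 0.0821 × 375.05) / 1.58
V = 31.38 L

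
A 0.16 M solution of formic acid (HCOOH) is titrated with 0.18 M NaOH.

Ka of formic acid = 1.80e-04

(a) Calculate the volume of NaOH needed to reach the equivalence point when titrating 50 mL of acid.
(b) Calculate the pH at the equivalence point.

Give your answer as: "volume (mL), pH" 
V = 44.4 mL, pH = 8.34

(a) At equivalence: moles acid = moles base.
moles acid = 0.16 × 0.05 = 0.008 mol; V_NaOH = 0.008/0.18 = 0.04444 L = 44.4 mL.
(b) At equivalence, all acid → conjugate base A⁻ at [A⁻] = 0.008/0.09444 = 0.08471 M.
Kb = Kw/Ka = 1.0e-14/1.80e-04 = 5.556e-11; [OH⁻] = √(Kb·[A⁻]) = 2.169e-06; pOH = 5.66; pH = 14 − pOH = 8.34.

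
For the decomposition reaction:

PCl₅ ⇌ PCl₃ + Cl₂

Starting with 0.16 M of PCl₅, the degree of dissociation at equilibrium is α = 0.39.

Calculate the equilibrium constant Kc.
K_c = 0.0399

x = α·[A]₀ = 0.39 × 0.16 = 0.0624 M dissociated.
At eq: [PCl₅] = 0.16 − 0.0624 = 0.0976 M; [PCl₃] = [Cl₂] = x = 0.0624 M.
Kc = [PCl₃][Cl₂]/[PCl₅] = (0.0624)²/0.0976 = 0.0399.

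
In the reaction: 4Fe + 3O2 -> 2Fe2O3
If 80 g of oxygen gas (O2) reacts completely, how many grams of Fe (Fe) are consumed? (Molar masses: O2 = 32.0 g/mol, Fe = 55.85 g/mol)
Moles of O2 = 80 g ÷ 32.0 g/mol = 2.5 mol
Mole ratio: 4 mol Fe / 3 mol O2
Moles of Fe = 2.5 × (4/3) = 3.33333 mol
Mass of Fe = 3.33333 mol × 55.85 g/mol = 186.2 g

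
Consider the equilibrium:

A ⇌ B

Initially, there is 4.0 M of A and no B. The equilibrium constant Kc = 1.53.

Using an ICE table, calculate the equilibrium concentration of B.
[B] = 2.419 M

ICE: [A] = 4.0 − x, [B] = x.
Kc = x/(4.0 − x) = 1.53 ⇒ x = 1.53·4.0/(1 + 1.53) = 6.12/2.53 = 2.419.
[B] = x = 2.419 M.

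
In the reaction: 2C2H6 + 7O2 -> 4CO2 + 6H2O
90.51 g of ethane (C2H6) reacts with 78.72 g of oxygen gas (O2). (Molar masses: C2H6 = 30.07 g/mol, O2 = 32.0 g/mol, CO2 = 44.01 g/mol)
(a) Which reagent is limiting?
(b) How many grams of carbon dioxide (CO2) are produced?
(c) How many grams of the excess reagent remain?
(a) O2, (b) 61.87 g, (c) 69.38 g

Moles of C2H6 = 90.51 g ÷ 30.07 g/mol = 3.00998 mol
Moles of O2 = 78.72 g ÷ 32.0 g/mol = 2.46 mol
Moles ÷ coefficient: C2H6: 3.00998/2 = 1.505, O2: 2.46/7 = 0.3514
(a) O2 has the smaller value, so O2 is the limiting reagent.
(b) Moles of CO2 = 2.46 mol O2 × (4/7) = 1.40571 mol; mass = 1.40571 mol × 44.01 g/mol = 61.87 g
(c) C2H6 consumed = 2.46 × (2/7) = 0.702857 mol; remaining = 3.00998 − 0.702857 = 2.30712 mol; mass = 2.30712 mol × 30.07 g/mol = 69.38 g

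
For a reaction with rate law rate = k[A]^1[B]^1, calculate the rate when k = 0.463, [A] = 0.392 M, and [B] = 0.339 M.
0.06153 M/s

rate = k·[A]^1·[B]^1 = 0.463·(0.392)^1·(0.339)^1 = 0.463·0.392·0.339 = 0.06153 M/s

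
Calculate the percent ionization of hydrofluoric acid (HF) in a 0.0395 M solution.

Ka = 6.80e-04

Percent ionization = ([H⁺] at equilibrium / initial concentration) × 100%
Percent ionization = 12.3%

Let x = [H⁺]. Ka = x²/(C - x) ⇒ x² + (6.80e-04)x - (6.80e-04)(0.0395) = 0. x = 4.8538e-03. Percent = (4.8538e-03/0.0395) × 100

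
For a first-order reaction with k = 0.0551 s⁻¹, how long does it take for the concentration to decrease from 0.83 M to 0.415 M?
12.58 s

From ln[A] = ln[A]₀ - k·t: t = ln([A]₀/[A])/k = ln(0.83/0.415)/0.0551 = ln(2.0000)/0.0551 = 0.6931/0.0551 = 12.58 s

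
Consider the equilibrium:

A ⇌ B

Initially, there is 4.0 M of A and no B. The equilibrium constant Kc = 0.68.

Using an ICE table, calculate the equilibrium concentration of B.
[B] = 1.619 M

ICE: [A] = 4.0 − x, [B] = x.
Kc = x/(4.0 − x) = 0.68 ⇒ x = 0.68·4.0/(1 + 0.68) = 2.72/1.68 = 1.619.
[B] = x = 1.619 M.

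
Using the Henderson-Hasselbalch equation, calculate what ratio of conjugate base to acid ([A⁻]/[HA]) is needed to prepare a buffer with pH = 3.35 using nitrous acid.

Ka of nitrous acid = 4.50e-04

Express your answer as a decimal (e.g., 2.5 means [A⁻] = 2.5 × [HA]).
[A⁻]/[HA] = 1.007

pKa = −log(4.50e-04) = 3.3468. pH = pKa + log([A⁻]/[HA]). 3.35 = 3.3468 + log(ratio). log(ratio) = 3.35 − 3.3468 = 0.0032. ratio = 10^(0.0032) = 1.007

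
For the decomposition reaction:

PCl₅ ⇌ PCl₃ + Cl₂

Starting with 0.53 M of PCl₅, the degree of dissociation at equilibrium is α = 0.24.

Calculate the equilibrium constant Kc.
K_c = 0.0402

x = α·[A]₀ = 0.24 × 0.53 = 0.1272 M dissociated.
At eq: [PCl₅] = 0.53 − 0.1272 = 0.4028 M; [PCl₃] = [Cl₂] = x = 0.1272 M.
Kc = [PCl₃][Cl₂]/[PCl₅] = (0.1272)²/0.4028 = 0.04017.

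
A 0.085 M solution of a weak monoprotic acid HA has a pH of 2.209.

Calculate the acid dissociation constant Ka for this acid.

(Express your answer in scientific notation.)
K_a = 4.85e-04

[H⁺] = 10^(−pH) = 10^(−2.209) = 6.180e-03 M. For HA ⇌ H⁺ + A⁻, Ka = x²/(C − x) = (6.180e-03)²/(0.085 − 6.180e-03) = 4.85e-04.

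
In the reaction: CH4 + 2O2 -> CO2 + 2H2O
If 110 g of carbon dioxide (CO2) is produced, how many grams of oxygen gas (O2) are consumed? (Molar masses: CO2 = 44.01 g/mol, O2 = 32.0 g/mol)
Moles of CO2 = 110 g ÷ 44.01 g/mol = 2.49943 mol
Mole ratio: 2 mol O2 / 1 mol CO2
Moles of O2 = 2.49943 × (2/1) = 4.99886 mol
Mass of O2 = 4.99886 mol × 32.0 g/mol = 160 g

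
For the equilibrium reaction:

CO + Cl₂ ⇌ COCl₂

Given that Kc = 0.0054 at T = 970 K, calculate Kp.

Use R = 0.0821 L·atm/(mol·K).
K_p = 6.78e-05

Δn = (moles gaseous products) − (moles gaseous reactants) = -1
T = 970 K; RT = 0.0821 × 970 = 79.637
Kp = Kc·(RT)^Δn = 0.0054 × (79.637)^-1 = 0.0054 × 0.012557 = 6.78e-05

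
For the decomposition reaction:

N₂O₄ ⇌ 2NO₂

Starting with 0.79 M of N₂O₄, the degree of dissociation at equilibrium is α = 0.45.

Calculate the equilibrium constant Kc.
K_c = 1.1635

x = α·[A]₀ = 0.45 × 0.79 = 0.3555 M dissociated.
At eq: [N₂O₄] = 0.79 − 0.3555 = 0.4345 M; [NO₂] = 2x = 0.711 M.
Kc = [NO₂]²/[N₂O₄] = (0.711)²/0.4345 = 1.163.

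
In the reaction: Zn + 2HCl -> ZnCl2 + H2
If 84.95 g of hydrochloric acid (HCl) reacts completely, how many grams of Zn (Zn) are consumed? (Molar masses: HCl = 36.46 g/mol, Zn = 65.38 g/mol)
Moles of HCl = 84.95 g ÷ 36.46 g/mol = 2.32995 mol
Mole ratio: 1 mol Zn / 2 mol HCl
Moles of Zn = 2.32995 × (1/2) = 1.16498 mol
Mass of Zn = 1.16498 mol × 65.38 g/mol = 76.17 g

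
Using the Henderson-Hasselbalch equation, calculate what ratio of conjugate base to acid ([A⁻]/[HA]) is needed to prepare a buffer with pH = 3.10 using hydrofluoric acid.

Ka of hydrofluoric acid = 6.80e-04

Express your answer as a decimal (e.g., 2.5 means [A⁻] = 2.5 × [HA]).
[A⁻]/[HA] = 0.856

pKa = −log(6.80e-04) = 3.1675. pH = pKa + log([A⁻]/[HA]). 3.10 = 3.1675 + log(ratio). log(ratio) = 3.10 − 3.1675 = -0.0675. ratio = 10^(-0.0675) = 0.856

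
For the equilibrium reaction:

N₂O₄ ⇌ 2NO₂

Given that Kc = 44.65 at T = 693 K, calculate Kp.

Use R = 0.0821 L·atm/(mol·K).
K_p = 2.54e+03

Δn = (moles gaseous products) − (moles gaseous reactants) = 1
T = 693 K; RT = 0.0821 × 693 = 56.8953
Kp = Kc·(RT)^Δn = 44.65 × (56.8953)^1 = 44.65 × 56.8953 = 2.54e+03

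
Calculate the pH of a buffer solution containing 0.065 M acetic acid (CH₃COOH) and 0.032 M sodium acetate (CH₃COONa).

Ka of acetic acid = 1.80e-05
pH = 4.44

pKa = -log(1.80e-05) = 4.74. pH = pKa + log([A⁻]/[HA]) = 4.74 + log(0.032/0.065)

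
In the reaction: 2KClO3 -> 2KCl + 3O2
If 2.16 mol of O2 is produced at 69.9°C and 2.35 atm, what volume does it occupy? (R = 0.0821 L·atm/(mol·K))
T = 69.9°C + 273.15 = 343.05 K
V = nRT/P = (2.16 × 0.0821 × 343.05) / 2.35
V = 25.89 L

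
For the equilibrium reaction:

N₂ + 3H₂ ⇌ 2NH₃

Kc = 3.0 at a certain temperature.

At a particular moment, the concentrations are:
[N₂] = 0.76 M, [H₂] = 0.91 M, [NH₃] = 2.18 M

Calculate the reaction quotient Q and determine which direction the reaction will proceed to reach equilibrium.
Q = 8.298, Q > K, reaction proceeds reverse (toward reactants)

Q = ([NH₃]^2) / ([N₂] × [H₂]^3)
  = ((2.18)^2) / ((0.76)·(0.91)^3) = 4.7524/0.57271 = 8.298
Since Q = 8.298 > Kc = 3.0, the reaction proceeds reverse (toward reactants) to reach equilibrium.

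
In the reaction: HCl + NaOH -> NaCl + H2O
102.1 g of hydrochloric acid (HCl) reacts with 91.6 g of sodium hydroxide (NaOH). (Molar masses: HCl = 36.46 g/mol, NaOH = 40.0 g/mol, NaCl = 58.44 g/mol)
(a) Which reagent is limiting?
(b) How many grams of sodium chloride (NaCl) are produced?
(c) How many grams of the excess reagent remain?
(a) NaOH, (b) 133.8 g, (c) 18.61 g

Moles of HCl = 102.1 g ÷ 36.46 g/mol = 2.80033 mol
Moles of NaOH = 91.6 g ÷ 40.0 g/mol = 2.29 mol
Moles ÷ coefficient: HCl: 2.80033/1 = 2.8, NaOH: 2.29/1 = 2.29
(a) NaOH has the smaller value, so NaOH is the limiting reagent.
(b) Moles of NaCl = 2.29 mol NaOH × (1/1) = 2.29 mol; mass = 2.29 mol × 58.44 g/mol = 133.8 g
(c) HCl consumed = 2.29 × (1/1) = 2.29 mol; remaining = 2.80033 − 2.29 = 0.510329 mol; mass = 0.510329 mol × 36.46 g/mol = 18.61 g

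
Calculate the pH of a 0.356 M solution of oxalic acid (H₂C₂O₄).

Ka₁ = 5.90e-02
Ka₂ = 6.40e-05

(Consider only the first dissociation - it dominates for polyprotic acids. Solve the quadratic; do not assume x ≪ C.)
pH = 0.93

x² + Ka₁·x − Ka₁·C = 0 with Ka₁ = 5.90e-02, C = 0.356.
x = (−Ka₁ + √(Ka₁² + 4·Ka₁·C))/2 = 1.1840e-01 M, so pH = 0.93.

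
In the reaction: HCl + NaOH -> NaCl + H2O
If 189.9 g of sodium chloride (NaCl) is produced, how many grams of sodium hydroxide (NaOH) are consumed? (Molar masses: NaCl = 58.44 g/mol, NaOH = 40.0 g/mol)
Moles of NaCl = 189.9 g ÷ 58.44 g/mol = 3.24949 mol
Mole ratio: 1 mol NaOH / 1 mol NaCl
Moles of NaOH = 3.24949 × (1/1) = 3.24949 mol
Mass of NaOH = 3.24949 mol × 40.0 g/mol = 130 g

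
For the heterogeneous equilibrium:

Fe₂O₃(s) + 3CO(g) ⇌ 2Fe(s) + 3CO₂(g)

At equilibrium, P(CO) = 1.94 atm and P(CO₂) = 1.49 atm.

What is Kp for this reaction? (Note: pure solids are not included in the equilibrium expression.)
K_p = 0.453

Solids (Fe₂O₃, Fe) are excluded.
Kp = P(CO₂)³/P(CO)³ = (1.49)³/(1.94)³ = 3.308/7.301 = 0.453.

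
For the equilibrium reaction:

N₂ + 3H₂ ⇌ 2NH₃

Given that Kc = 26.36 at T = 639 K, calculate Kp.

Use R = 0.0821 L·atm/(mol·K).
K_p = 0.0096

Δn = (moles gaseous products) − (moles gaseous reactants) = -2
T = 639 K; RT = 0.0821 × 639 = 52.4619
Kp = Kc·(RT)^Δn = 26.36 × (52.4619)^-2 = 26.36 × 0.000363339 = 0.0096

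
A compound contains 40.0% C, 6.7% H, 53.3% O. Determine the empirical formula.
Moles of C = 40.0 g / 12.01 g/mol = 3.331 mol
Moles of H = 6.7 g / 1.008 g/mol = 6.647 mol
Moles of O = 53.3 g / 16.0 g/mol = 3.331 mol

Smallest moles = 3.331
Divide all by smallest:
C: 3.331 / 3.331 = 1.00
H: 6.647 / 3.331 = 2.00
O: 3.331 / 3.331 = 1.00

Empirical formula: CH2O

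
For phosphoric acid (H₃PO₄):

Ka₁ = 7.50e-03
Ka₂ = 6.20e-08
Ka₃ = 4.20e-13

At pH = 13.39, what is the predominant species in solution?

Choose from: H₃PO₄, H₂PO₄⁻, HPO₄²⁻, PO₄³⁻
PO₄³⁻

pKa1 = 2.12, pKa2 = 7.21, pKa3 = 12.38. Each pKa is the crossover between adjacent species; pH = 13.39 lies in the region where PO₄³⁻ predominates.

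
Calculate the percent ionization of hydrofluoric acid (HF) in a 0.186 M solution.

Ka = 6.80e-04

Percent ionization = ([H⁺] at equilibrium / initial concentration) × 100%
Percent ionization = 5.87%

Let x = [H⁺]. Ka = x²/(C - x) ⇒ x² + (6.80e-04)x - (6.80e-04)(0.186) = 0. x = 1.0911e-02. Percent = (1.0911e-02/0.186) × 100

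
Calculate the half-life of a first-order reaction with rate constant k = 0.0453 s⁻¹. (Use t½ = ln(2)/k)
15.30 s

t½ = ln(2)/k = 0.6931/0.0453 = 15.30 s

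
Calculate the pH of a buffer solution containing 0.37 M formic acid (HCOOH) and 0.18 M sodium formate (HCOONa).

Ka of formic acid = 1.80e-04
pH = 3.43

pKa = -log(1.80e-04) = 3.74. pH = pKa + log([A⁻]/[HA]) = 3.74 + log(0.18/0.37)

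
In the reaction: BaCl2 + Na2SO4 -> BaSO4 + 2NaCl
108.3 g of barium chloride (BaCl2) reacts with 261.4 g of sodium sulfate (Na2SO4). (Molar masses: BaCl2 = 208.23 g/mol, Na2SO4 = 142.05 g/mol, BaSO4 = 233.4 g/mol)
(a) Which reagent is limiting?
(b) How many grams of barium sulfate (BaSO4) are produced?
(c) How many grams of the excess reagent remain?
(a) BaCl2, (b) 121.4 g, (c) 187.5 g

Moles of BaCl2 = 108.3 g ÷ 208.23 g/mol = 0.520098 mol
Moles of Na2SO4 = 261.4 g ÷ 142.05 g/mol = 1.8402 mol
Moles ÷ coefficient: BaCl2: 0.520098/1 = 0.5201, Na2SO4: 1.8402/1 = 1.84
(a) BaCl2 has the smaller value, so BaCl2 is the limiting reagent.
(b) Moles of BaSO4 = 0.520098 mol BaCl2 × (1/1) = 0.520098 mol; mass = 0.520098 mol × 233.4 g/mol = 121.4 g
(c) Na2SO4 consumed = 0.520098 × (1/1) = 0.520098 mol; remaining = 1.8402 − 0.520098 = 1.3201 mol; mass = 1.3201 mol × 142.05 g/mol = 187.5 g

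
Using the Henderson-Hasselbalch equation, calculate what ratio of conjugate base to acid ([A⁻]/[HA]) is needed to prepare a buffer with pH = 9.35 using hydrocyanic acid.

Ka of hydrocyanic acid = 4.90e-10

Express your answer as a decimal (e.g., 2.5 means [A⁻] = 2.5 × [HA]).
[A⁻]/[HA] = 1.097

pKa = −log(4.90e-10) = 9.3098. pH = pKa + log([A⁻]/[HA]). 9.35 = 9.3098 + log(ratio). log(ratio) = 9.35 − 9.3098 = 0.0402. ratio = 10^(0.0402) = 1.097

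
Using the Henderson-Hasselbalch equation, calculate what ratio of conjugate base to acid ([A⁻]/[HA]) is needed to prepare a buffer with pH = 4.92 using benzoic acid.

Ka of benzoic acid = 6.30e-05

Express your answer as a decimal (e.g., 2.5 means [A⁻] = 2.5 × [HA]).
[A⁻]/[HA] = 5.240

pKa = −log(6.30e-05) = 4.2007. pH = pKa + log([A⁻]/[HA]). 4.92 = 4.2007 + log(ratio). log(ratio) = 4.92 − 4.2007 = 0.7193. ratio = 10^(0.7193) = 5.240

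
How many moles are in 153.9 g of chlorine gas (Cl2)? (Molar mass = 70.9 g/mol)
Moles = 153.9 g ÷ 70.9 g/mol = 2.171 mol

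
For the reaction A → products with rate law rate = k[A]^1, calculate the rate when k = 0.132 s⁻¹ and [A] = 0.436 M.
0.05755 M/s

rate = k·[A]^1 = 0.132·(0.436)^1 = 0.132·0.436 = 0.05755 M/s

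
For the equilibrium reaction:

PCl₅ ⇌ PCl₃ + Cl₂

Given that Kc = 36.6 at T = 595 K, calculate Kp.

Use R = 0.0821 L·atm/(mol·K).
K_p = 1.79e+03

Δn = (moles gaseous products) − (moles gaseous reactants) = 1
T = 595 K; RT = 0.0821 × 595 = 48.8495
Kp = Kc·(RT)^Δn = 36.6 × (48.8495)^1 = 36.6 × 48.8495 = 1.79e+03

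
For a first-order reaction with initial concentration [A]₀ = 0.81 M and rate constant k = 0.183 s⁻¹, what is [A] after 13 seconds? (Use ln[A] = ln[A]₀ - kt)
0.0750 M

ln[A] = ln[A]₀ - k·t = ln(0.81) - (0.183)·(13) = -0.2107 - 2.3790 = -2.5897
[A] = e^(-2.5897) = 0.0750 M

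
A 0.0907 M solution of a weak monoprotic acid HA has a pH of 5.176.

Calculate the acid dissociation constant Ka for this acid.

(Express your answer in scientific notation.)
K_a = 4.90e-10

[H⁺] = 10^(−pH) = 10^(−5.176) = 6.668e-06 M. For HA ⇌ H⁺ + A⁻, Ka = x²/(C − x) = (6.668e-06)²/(0.0907 − 6.668e-06) = 4.90e-10.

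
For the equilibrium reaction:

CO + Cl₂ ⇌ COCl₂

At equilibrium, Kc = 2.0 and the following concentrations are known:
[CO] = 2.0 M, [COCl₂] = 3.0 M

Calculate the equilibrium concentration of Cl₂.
[Cl₂] = 0.7500 M

Kc = ([COCl₂]) / ([CO] × [Cl₂]) = 2.0
[Cl₂]^1 = (product terms)/(Kc · other reactant terms) = 3 / (2.0 · 2) = 0.75
[Cl₂] = 0.7500 M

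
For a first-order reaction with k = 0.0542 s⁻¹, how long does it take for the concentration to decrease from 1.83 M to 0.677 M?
18.35 s

From ln[A] = ln[A]₀ - k·t: t = ln([A]₀/[A])/k = ln(1.83/0.677)/0.0542 = ln(2.7031)/0.0542 = 0.9944/0.0542 = 18.35 s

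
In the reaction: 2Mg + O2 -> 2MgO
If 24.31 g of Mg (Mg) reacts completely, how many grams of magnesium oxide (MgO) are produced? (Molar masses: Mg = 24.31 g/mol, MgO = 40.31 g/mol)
Moles of Mg = 24.31 g ÷ 24.31 g/mol = 1 mol
Mole ratio: 2 mol MgO / 2 mol Mg
Moles of MgO = 1 × (2/2) = 1 mol
Mass of MgO = 1 mol × 40.31 g/mol = 40.31 g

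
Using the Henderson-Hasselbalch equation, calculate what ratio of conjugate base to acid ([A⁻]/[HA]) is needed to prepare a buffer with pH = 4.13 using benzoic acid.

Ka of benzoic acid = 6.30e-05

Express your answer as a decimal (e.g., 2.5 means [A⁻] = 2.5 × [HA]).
[A⁻]/[HA] = 0.850

pKa = −log(6.30e-05) = 4.2007. pH = pKa + log([A⁻]/[HA]). 4.13 = 4.2007 + log(ratio). log(ratio) = 4.13 − 4.2007 = -0.0707. ratio = 10^(-0.0707) = 0.850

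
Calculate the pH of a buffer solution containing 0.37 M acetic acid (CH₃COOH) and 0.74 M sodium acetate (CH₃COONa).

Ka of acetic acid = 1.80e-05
pH = 5.05

pKa = -log(1.80e-05) = 4.74. pH = pKa + log([A⁻]/[HA]) = 4.74 + log(0.74/0.37)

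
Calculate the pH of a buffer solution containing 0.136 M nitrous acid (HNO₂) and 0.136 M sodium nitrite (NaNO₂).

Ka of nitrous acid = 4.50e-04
pH = 3.35

pKa = -log(4.50e-04) = 3.35. pH = pKa + log([A⁻]/[HA]) = 3.35 + log(0.136/0.136)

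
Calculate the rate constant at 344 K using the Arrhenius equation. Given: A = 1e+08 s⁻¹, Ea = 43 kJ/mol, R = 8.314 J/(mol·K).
2.95e+01 s⁻¹

k = A·exp(-Ea/(R·T)) = 1e+08·exp(-43000/(8.314·344)) = 1e+08·exp(-15.0349) = 1e+08·2.9542e-07 = 2.95e+01 s⁻¹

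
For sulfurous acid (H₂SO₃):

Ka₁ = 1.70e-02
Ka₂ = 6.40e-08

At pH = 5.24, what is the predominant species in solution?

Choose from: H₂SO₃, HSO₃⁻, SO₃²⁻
HSO₃⁻

pKa1 = 1.77, pKa2 = 7.19. Each pKa is the crossover between adjacent species; pH = 5.24 lies in the region where HSO₃⁻ predominates.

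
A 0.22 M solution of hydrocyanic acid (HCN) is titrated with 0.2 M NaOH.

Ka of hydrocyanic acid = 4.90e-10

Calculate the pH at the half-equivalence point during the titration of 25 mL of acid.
pH = pKa = 9.31

At the half-equivalence point, [HA] = [A⁻], so by Henderson–Hasselbalch pH = pKa + log(1) = pKa.
pKa = −log(4.90e-10) = 9.31.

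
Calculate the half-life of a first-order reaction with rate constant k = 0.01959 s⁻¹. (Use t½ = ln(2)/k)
35.38 s

t½ = ln(2)/k = 0.6931/0.01959 = 35.38 s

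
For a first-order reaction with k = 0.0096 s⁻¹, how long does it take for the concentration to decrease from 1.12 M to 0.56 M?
72.20 s

From ln[A] = ln[A]₀ - k·t: t = ln([A]₀/[A])/k = ln(1.12/0.56)/0.0096 = ln(2.0000)/0.0096 = 0.6931/0.0096 = 72.20 s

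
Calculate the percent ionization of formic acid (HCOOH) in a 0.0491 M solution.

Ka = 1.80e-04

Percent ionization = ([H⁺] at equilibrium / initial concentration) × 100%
Percent ionization = 5.87%

Let x = [H⁺]. Ka = x²/(C - x) ⇒ x² + (1.80e-04)x - (1.80e-04)(0.0491) = 0. x = 2.8842e-03. Percent = (2.8842e-03/0.0491) × 100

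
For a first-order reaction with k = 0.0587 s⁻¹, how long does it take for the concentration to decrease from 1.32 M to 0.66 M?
11.81 s

From ln[A] = ln[A]₀ - k·t: t = ln([A]₀/[A])/k = ln(1.32/0.66)/0.0587 = ln(2.0000)/0.0587 = 0.6931/0.0587 = 11.81 s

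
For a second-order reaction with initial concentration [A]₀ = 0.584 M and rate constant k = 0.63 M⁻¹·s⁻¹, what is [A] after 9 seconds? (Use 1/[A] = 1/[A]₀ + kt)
0.1355 M

1/[A] = 1/[A]₀ + k·t = 1/0.584 + (0.63)·(9) = 1.7123 + 5.6700 = 7.3823
[A] = 1/7.3823 = 0.1355 M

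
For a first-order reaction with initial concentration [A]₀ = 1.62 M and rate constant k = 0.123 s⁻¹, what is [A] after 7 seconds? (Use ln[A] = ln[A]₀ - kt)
0.6848 M

ln[A] = ln[A]₀ - k·t = ln(1.62) - (0.123)·(7) = 0.4824 - 0.8610 = -0.3786
[A] = e^(-0.3786) = 0.6848 M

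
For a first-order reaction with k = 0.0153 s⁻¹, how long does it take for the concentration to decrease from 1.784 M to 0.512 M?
81.59 s

From ln[A] = ln[A]₀ - k·t: t = ln([A]₀/[A])/k = ln(1.784/0.512)/0.0153 = ln(3.4844)/0.0153 = 1.2483/0.0153 = 81.59 s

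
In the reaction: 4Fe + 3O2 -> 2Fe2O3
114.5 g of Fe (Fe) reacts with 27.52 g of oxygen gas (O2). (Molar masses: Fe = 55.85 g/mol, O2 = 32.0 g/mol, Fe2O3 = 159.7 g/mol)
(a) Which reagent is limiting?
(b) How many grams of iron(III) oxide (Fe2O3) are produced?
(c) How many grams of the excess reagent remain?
(a) O2, (b) 91.56 g, (c) 50.46 g

Moles of Fe = 114.5 g ÷ 55.85 g/mol = 2.05013 mol
Moles of O2 = 27.52 g ÷ 32.0 g/mol = 0.86 mol
Moles ÷ coefficient: Fe: 2.05013/4 = 0.5125, O2: 0.86/3 = 0.2867
(a) O2 has the smaller value, so O2 is the limiting reagent.
(b) Moles of Fe2O3 = 0.86 mol O2 × (2/3) = 0.573333 mol; mass = 0.573333 mol × 159.7 g/mol = 91.56 g
(c) Fe consumed = 0.86 × (4/3) = 1.14667 mol; remaining = 2.05013 − 1.14667 = 0.903468 mol; mass = 0.903468 mol × 55.85 g/mol = 50.46 g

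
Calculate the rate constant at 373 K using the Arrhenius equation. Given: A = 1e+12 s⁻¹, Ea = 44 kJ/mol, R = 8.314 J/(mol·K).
6.89e+05 s⁻¹

k = A·exp(-Ea/(R·T)) = 1e+12·exp(-44000/(8.314·373)) = 1e+12·exp(-14.1884) = 1e+12·6.8873e-07 = 6.89e+05 s⁻¹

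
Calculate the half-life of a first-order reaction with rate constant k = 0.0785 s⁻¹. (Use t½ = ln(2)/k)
8.83 s

t½ = ln(2)/k = 0.6931/0.0785 = 8.83 s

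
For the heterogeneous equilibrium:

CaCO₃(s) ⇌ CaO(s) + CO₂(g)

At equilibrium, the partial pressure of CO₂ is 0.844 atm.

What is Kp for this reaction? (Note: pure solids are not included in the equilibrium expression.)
K_p = 0.844

Solids (CaCO₃, CaO) have activity 1 and are excluded.
Kp = P(CO₂) = 0.844.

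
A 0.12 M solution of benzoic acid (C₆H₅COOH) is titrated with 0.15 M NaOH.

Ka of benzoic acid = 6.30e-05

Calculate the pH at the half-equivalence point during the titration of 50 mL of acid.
pH = pKa = 4.20

At the half-equivalence point, [HA] = [A⁻], so by Henderson–Hasselbalch pH = pKa + log(1) = pKa.
pKa = −log(6.30e-05) = 4.20.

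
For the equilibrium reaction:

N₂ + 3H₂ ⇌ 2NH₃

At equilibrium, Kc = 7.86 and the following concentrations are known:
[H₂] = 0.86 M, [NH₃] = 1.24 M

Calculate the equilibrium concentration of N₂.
[N₂] = 0.3076 M

Kc = ([NH₃]^2) / ([N₂] × [H₂]^3) = 7.86
[N₂]^1 = (product terms)/(Kc · other reactant terms) = 1.5376 / (7.86 · 0.63606) = 0.30756
[N₂] = 0.3076 M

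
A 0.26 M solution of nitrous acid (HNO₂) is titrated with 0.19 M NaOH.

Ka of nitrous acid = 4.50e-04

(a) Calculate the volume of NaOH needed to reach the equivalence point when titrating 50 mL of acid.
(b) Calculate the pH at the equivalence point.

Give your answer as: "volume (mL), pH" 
V = 68.4 mL, pH = 8.19

(a) At equivalence: moles acid = moles base.
moles acid = 0.26 × 0.05 = 0.013 mol; V_NaOH = 0.013/0.19 = 0.06842 L = 68.4 mL.
(b) At equivalence, all acid → conjugate base A⁻ at [A⁻] = 0.013/0.1184 = 0.1098 M.
Kb = Kw/Ka = 1.0e-14/4.50e-04 = 2.222e-11; [OH⁻] = √(Kb·[A⁻]) = 1.562e-06; pOH = 5.81; pH = 14 − pOH = 8.19.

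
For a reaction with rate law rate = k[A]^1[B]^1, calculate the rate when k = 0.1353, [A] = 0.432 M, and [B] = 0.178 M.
0.0104 M/s

rate = k·[A]^1·[B]^1 = 0.1353·(0.432)^1·(0.178)^1 = 0.1353·0.432·0.178 = 0.0104 M/s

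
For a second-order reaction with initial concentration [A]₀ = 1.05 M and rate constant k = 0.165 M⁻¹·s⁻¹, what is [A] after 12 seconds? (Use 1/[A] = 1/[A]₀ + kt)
0.3410 M

1/[A] = 1/[A]₀ + k·t = 1/1.05 + (0.165)·(12) = 0.9524 + 1.9800 = 2.9324
[A] = 1/2.9324 = 0.3410 M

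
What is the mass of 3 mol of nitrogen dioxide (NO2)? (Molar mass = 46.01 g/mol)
Mass = 3 mol × 46.01 g/mol = 138 g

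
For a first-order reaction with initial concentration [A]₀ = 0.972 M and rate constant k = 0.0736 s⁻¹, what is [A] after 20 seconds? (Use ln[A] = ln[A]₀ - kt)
0.2230 M

ln[A] = ln[A]₀ - k·t = ln(0.972) - (0.0736)·(20) = -0.0284 - 1.4720 = -1.5004
[A] = e^(-1.5004) = 0.2230 M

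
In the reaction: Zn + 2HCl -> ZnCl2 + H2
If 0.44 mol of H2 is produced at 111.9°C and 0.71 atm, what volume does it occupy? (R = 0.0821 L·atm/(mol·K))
T = 111.9°C + 273.15 = 385.05 K
V = nRT/P = (0.44 × 0.0821 × 385.05) / 0.71
V = 19.59 L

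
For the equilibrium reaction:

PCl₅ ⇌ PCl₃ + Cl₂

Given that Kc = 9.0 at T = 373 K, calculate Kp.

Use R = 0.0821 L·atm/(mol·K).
K_p = 275.6097

Δn = (moles gaseous products) − (moles gaseous reactants) = 1
T = 373 K; RT = 0.0821 × 373 = 30.6233
Kp = Kc·(RT)^Δn = 9.0 × (30.6233)^1 = 9.0 × 30.6233 = 275.6097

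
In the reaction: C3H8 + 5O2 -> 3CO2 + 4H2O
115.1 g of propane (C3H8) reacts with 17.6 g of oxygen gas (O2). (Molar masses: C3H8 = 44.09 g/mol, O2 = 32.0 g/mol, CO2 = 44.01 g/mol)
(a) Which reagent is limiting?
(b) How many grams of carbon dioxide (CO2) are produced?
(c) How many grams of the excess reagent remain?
(a) O2, (b) 14.52 g, (c) 110.3 g

Moles of C3H8 = 115.1 g ÷ 44.09 g/mol = 2.61057 mol
Moles of O2 = 17.6 g ÷ 32.0 g/mol = 0.55 mol
Moles ÷ coefficient: C3H8: 2.61057/1 = 2.611, O2: 0.55/5 = 0.11
(a) O2 has the smaller value, so O2 is the limiting reagent.
(b) Moles of CO2 = 0.55 mol O2 × (3/5) = 0.33 mol; mass = 0.33 mol × 44.01 g/mol = 14.52 g
(c) C3H8 consumed = 0.55 × (1/5) = 0.11 mol; remaining = 2.61057 − 0.11 = 2.50057 mol; mass = 2.50057 mol × 44.09 g/mol = 110.3 g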